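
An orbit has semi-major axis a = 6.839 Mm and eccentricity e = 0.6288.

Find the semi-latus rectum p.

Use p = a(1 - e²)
a = 6.839 Mm = 6.839 × 10^6 m
e = 0.6288,  e² = 0.395389,  1 − e² = 0.604611
p = a(1 − e²) = 6.839 × 10^6 m × 0.604611 = 4.13493 × 10^6 m ≈ 4.135 Mm

Final answer: p = 4.135 Mm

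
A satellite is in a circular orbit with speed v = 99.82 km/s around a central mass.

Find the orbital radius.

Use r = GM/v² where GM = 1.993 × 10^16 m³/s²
v = 99.82 km/s = 99820 m/s
GM = 1.993 × 10^16 m³/s²
v² = 9.96403 × 10^9 m²/s²
r = GM/v² = (1.993 × 10^16) / (9.96403 × 10^9) = 2.00019 × 10^6 m ≈ 2 Mm

Final answer: 2 Mm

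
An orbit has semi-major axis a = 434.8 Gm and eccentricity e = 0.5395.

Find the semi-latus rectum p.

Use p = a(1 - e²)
a = 434.8 Gm = 4.348 × 10^11 m
e = 0.5395,  e² = 0.29106,  1 − e² = 0.70894
p = a(1 − e²) = 4.348 × 10^11 m × 0.70894 = 3.08247 × 10^11 m ≈ 308.2 Gm

Final answer: p = 308.2 Gm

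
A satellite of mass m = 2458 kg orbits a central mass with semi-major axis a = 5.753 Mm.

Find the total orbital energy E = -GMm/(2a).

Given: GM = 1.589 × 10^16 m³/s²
a = 5.753 Mm = 5.753 × 10^6 m
GM = 1.589 × 10^16 m³/s²
2a = 1.1506 × 10^7 m
GMm = 1.589 × 10^16 × 2458 = 3.90576 × 10^19 m³·kg/s²
E = −GMm/(2a) = -3.39454 × 10^12 J ≈ -3.395 TJ

Final answer: -3.395 TJ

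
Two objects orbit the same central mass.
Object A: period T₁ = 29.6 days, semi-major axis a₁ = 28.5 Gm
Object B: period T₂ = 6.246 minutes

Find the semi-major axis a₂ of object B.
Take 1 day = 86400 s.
T₁ = 29.6 days = 2.55744 × 10^6 s
T₂ = 6.246 minutes = 374.76 s
a₁ = 28.5 Gm = 2.85 × 10^10 m
Kepler's third law: (T₂/T₁)² = (a₂/a₁)³  ⇒  a₂ = a₁ (T₂/T₁)^(2/3)
T₂/T₁ = 0.000146537
(T₂/T₁)^(2/3) = 0.00277949
a₂ = 2.85 × 10^10 m × 0.00277949 = 7.92155 × 10^7 m ≈ 79.22 Mm

Final answer: a₂ = 79.22 Mm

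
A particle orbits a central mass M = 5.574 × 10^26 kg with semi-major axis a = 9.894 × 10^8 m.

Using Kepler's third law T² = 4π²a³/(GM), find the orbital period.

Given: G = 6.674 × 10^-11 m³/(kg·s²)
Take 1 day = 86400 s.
M = 5.574 × 10^26 kg
GM = G × M = 6.674 × 10^-11 × 5.574 × 10^26 = 3.72009 × 10^16 m³/s²
a = 9.894 × 10^8 m
a³ = 9.68536 × 10^26 m³
T = 2π √(a³/GM) = 2π √((9.68536 × 10^26) / (3.72009 × 10^16)) = 2π × 161355 s
T = 1.01382 × 10^6 s ≈ 11.73 days

Final answer: 11.73 days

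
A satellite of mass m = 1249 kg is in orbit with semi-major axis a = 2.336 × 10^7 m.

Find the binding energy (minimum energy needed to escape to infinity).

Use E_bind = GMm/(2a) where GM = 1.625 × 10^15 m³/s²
a = 2.336 × 10^7 m
GM = 1.625 × 10^15 m³/s²
m = 1249 kg
GMm = 1.625 × 10^15 × 1249 = 2.02962 × 10^18 m³·kg/s²
2a = 4.672 × 10^7 m
E_bind = GMm/(2a) = 4.34423 × 10^10 J ≈ 43.44 GJ

Final answer: 43.44 GJ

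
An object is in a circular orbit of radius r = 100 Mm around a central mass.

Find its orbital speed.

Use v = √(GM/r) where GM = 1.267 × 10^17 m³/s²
r = 100 Mm = 1 × 10^8 m
GM = 1.267 × 10^17 m³/s²
GM/r = (1.267 × 10^17) / (1 × 10^8) = 1.267 × 10^9 m²/s²
v = √(GM/r) = 35594.9 m/s ≈ 35.59 km/s

Final answer: 35.59 km/s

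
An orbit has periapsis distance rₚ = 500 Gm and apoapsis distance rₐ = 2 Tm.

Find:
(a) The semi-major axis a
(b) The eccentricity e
rₚ = 500 Gm = 5 × 10^11 m
rₐ = 2 Tm = 2 × 10^12 m
(a) a = (rₚ + rₐ)/2 = 1.25 × 10^12 m ≈ 1.25 Tm
(b) e = (rₐ − rₚ)/(rₐ + rₚ) = (1.5 × 10^12) / (2.5 × 10^12) = 0.6

Final answer:
(a) a = 1.25 Tm
(b) e = 0.6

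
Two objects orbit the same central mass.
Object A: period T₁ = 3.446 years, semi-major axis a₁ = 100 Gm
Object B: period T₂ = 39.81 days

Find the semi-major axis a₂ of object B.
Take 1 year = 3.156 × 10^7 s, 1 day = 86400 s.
T₁ = 3.446 years = 1.08756 × 10^8 s
T₂ = 39.81 days = 3.43958 × 10^6 s
a₁ = 100 Gm = 1 × 10^11 m
Kepler's third law: (T₂/T₁)² = (a₂/a₁)³  ⇒  a₂ = a₁ (T₂/T₁)^(2/3)
T₂/T₁ = 0.0316267
(T₂/T₁)^(2/3) = 0.100008
a₂ = 1 × 10^11 m × 0.100008 = 1.00008 × 10^10 m ≈ 10 Gm

Final answer: a₂ = 10 Gm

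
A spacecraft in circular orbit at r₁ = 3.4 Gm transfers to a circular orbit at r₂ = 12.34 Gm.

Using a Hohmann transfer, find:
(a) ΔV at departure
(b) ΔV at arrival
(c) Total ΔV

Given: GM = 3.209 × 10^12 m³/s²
r₁ = 3.4 Gm = 3.4 × 10^9 m
r₂ = 12.34 Gm = 1.234 × 10^10 m
GM = 3.209 × 10^12 m³/s²
Transfer ellipse: a_t = (r₁ + r₂)/2 = 7.87 × 10^9 m
Circular speed at r₁: v₁ = √(GM/r₁) = 30.7217 m/s
Transfer speed at r₁ (periapsis): v₁ₜ = √(GM(2/r₁ − 1/a_t)) = 38.4694 m/s
(a) ΔV₁ = v₁ₜ − v₁ = 7.74771 m/s ≈ 7.748 m/s
Circular speed at r₂: v₂ = √(GM/r₂) = 16.126 m/s
Transfer speed at r₂ (apoapsis): v₂ₜ = √(GM(2/r₂ − 1/a_t)) = 10.5994 m/s
(b) ΔV₂ = v₂ − v₂ₜ = 5.52667 m/s ≈ 5.527 m/s
(c) ΔV_total = ΔV₁ + ΔV₂ = 13.2744 m/s ≈ 13.27 m/s

Final answer:
(a) ΔV₁ = 7.748 m/s
(b) ΔV₂ = 5.527 m/s
(c) ΔV_total = 13.27 m/s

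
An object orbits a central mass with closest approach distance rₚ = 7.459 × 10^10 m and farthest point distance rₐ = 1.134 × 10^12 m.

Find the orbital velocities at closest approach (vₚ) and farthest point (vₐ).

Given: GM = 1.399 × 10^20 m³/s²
rₚ = 7.459 × 10^10 m
rₐ = 1.134 × 10^12 m
GM = 1.399 × 10^20 m³/s²
a = (rₚ + rₐ)/2 = 6.04295 × 10^11 m
Vis-viva: v² = GM (2/r − 1/a)
vₚ² = 1.399 × 10^20 × (2.68132 × 10^-11 − 1.65482 × 10^-12) = 3.51966 × 10^9 m²/s²
vₚ = 59326.8 m/s ≈ 59.33 km/s
vₐ² = 1.399 × 10^20 × (1.76367 × 10^-12 − 1.65482 × 10^-12) = 1.52278 × 10^7 m²/s²
vₐ = 3902.28 m/s ≈ 3.902 km/s

Final answer: vₚ = 59.33 km/s, vₐ = 3.902 km/s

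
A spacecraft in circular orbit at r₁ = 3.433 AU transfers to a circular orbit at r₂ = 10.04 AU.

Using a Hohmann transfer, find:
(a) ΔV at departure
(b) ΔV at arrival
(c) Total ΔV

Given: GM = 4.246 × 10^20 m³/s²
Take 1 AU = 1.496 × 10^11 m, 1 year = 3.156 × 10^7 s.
r₁ = 3.433 AU = 5.13577 × 10^11 m
r₂ = 10.04 AU = 1.50198 × 10^12 m
GM = 4.246 × 10^20 m³/s²
Transfer ellipse: a_t = (r₁ + r₂)/2 = 1.00778 × 10^12 m
Circular speed at r₁: v₁ = √(GM/r₁) = 28753.3 m/s
Transfer speed at r₁ (periapsis): v₁ₜ = √(GM(2/r₁ − 1/a_t)) = 35102.4 m/s
(a) ΔV₁ = v₁ₜ − v₁ = 6349.14 m/s ≈ 1.339 AU/year
Circular speed at r₂: v₂ = √(GM/r₂) = 16813.5 m/s
Transfer speed at r₂ (apoapsis): v₂ₜ = √(GM(2/r₂ − 1/a_t)) = 12002.6 m/s
(b) ΔV₂ = v₂ − v₂ₜ = 4810.82 m/s ≈ 1.015 AU/year
(c) ΔV_total = ΔV₁ + ΔV₂ = 11160 m/s ≈ 2.354 AU/year

Final answer:
(a) ΔV₁ = 1.339 AU/year
(b) ΔV₂ = 1.015 AU/year
(c) ΔV_total = 2.354 AU/year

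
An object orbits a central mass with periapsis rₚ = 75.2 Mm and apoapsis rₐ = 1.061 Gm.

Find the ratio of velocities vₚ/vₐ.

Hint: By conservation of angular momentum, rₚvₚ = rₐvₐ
rₚ = 75.2 Mm = 7.52 × 10^7 m
rₐ = 1.061 Gm = 1.061 × 10^9 m
rₚvₚ = rₐvₐ  ⇒  vₚ/vₐ = rₐ/rₚ
vₚ/vₐ = (1.061 × 10^9) / (7.52 × 10^7) = 14.109

Final answer: vₚ/vₐ = 14.11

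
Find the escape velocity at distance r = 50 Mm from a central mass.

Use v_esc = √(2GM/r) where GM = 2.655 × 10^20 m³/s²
r = 50 Mm = 5 × 10^7 m
GM = 2.655 × 10^20 m³/s²
2GM/r = 2 × (2.655 × 10^20) / (5 × 10^7) = 1.062 × 10^13 m²/s²
v_esc = √(2GM/r) = 3.25883 × 10^6 m/s ≈ 3259 km/s

Final answer: 3259 km/s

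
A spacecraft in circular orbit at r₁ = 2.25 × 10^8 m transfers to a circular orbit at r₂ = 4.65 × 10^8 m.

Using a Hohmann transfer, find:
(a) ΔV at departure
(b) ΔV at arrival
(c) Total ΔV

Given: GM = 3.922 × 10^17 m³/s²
r₁ = 2.25 × 10^8 m
r₂ = 4.65 × 10^8 m
GM = 3.922 × 10^17 m³/s²
Transfer ellipse: a_t = (r₁ + r₂)/2 = 3.45 × 10^8 m
Circular speed at r₁: v₁ = √(GM/r₁) = 41750.6 m/s
Transfer speed at r₁ (periapsis): v₁ₜ = √(GM(2/r₁ − 1/a_t)) = 48470.7 m/s
(a) ΔV₁ = v₁ₜ − v₁ = 6720.14 m/s ≈ 6.72 km/s
Circular speed at r₂: v₂ = √(GM/r₂) = 29042.1 m/s
Transfer speed at r₂ (apoapsis): v₂ₜ = √(GM(2/r₂ − 1/a_t)) = 23453.6 m/s
(b) ΔV₂ = v₂ − v₂ₜ = 5588.48 m/s ≈ 5.588 km/s
(c) ΔV_total = ΔV₁ + ΔV₂ = 12308.6 m/s ≈ 12.31 km/s

Final answer:
(a) ΔV₁ = 6.72 km/s
(b) ΔV₂ = 5.588 km/s
(c) ΔV_total = 12.31 km/s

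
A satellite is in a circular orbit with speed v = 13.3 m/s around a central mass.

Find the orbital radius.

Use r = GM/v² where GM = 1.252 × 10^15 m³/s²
v = 13.3 m/s
GM = 1.252 × 10^15 m³/s²
v² = 176.89 m²/s²
r = GM/v² = (1.252 × 10^15) / 176.89 = 7.07784 × 10^12 m ≈ 7.078 × 10^12 m

Final answer: 7.078 × 10^12 m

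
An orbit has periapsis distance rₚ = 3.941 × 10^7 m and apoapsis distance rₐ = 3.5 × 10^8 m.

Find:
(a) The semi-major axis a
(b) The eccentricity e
rₚ = 3.941 × 10^7 m
rₐ = 3.5 × 10^8 m
(a) a = (rₚ + rₐ)/2 = 1.94705 × 10^8 m ≈ 1.947 × 10^8 m
(b) e = (rₐ − rₚ)/(rₐ + rₚ) = (3.1059 × 10^8) / (3.8941 × 10^8) = 0.797591

Final answer:
(a) a = 1.947 × 10^8 m
(b) e = 0.7976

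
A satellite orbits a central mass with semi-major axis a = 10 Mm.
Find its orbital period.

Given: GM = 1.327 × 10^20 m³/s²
a = 10 Mm = 1 × 10^7 m
GM = 1.327 × 10^20 m³/s²
a³ = 1 × 10^21 m³
T = 2π √(a³/GM) = 2π √((1 × 10^21) / (1.327 × 10^20)) = 2π × 2.74514 s
T = 17.2482 s ≈ 17.25 seconds

Final answer: 17.25 seconds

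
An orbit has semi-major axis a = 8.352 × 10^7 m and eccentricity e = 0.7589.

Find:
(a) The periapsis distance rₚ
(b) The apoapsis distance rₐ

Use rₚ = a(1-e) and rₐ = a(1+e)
a = 8.352 × 10^7 m
e = 0.7589:  1 − e = 0.2411,  1 + e = 1.7589
(a) rₚ = a(1 − e) = 8.352 × 10^7 m × 0.2411 = 2.01367 × 10^7 m ≈ 2.014 × 10^7 m
(b) rₐ = a(1 + e) = 8.352 × 10^7 m × 1.7589 = 1.46903 × 10^8 m ≈ 1.469 × 10^8 m

Final answer:
(a) rₚ = 2.014 × 10^7 m
(b) rₐ = 1.469 × 10^8 m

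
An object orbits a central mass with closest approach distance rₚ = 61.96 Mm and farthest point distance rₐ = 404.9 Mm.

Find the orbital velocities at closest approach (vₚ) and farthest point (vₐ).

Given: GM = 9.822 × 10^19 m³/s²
rₚ = 61.96 Mm = 6.196 × 10^7 m
rₐ = 404.9 Mm = 4.049 × 10^8 m
GM = 9.822 × 10^19 m³/s²
a = (rₚ + rₐ)/2 = 2.3343 × 10^8 m
Vis-viva: v² = GM (2/r − 1/a)
vₚ² = 9.822 × 10^19 × (3.22789 × 10^-8 − 4.28394 × 10^-9) = 2.74966 × 10^12 m²/s²
vₚ = 1.65821 × 10^6 m/s ≈ 1658 km/s
vₐ² = 9.822 × 10^19 × (4.93949 × 10^-9 − 4.28394 × 10^-9) = 6.43883 × 10^10 m²/s²
vₐ = 253748 m/s ≈ 253.7 km/s

Final answer: vₚ = 1658 km/s, vₐ = 253.7 km/s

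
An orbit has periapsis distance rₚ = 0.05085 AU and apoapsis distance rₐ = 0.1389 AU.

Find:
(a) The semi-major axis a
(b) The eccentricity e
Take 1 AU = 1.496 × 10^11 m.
rₚ = 0.05085 AU = 7.60716 × 10^9 m
rₐ = 0.1389 AU = 2.07794 × 10^10 m
(a) a = (rₚ + rₐ)/2 = 1.41933 × 10^10 m ≈ 0.09488 AU
(b) e = (rₐ − rₚ)/(rₐ + rₚ) = (1.31723 × 10^10) / (2.83866 × 10^10) = 0.464032

Final answer:
(a) a = 0.09488 AU
(b) e = 0.464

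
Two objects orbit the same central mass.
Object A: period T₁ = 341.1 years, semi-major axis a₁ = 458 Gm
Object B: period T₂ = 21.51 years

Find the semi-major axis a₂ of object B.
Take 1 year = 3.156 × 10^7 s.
T₁ = 341.1 years = 1.07651 × 10^10 s
T₂ = 21.51 years = 6.78856 × 10^8 s
a₁ = 458 Gm = 4.58 × 10^11 m
Kepler's third law: (T₂/T₁)² = (a₂/a₁)³  ⇒  a₂ = a₁ (T₂/T₁)^(2/3)
T₂/T₁ = 0.0630607
(T₂/T₁)^(2/3) = 0.158431
a₂ = 4.58 × 10^11 m × 0.158431 = 7.25612 × 10^10 m ≈ 72.56 Gm

Final answer: a₂ = 72.56 Gm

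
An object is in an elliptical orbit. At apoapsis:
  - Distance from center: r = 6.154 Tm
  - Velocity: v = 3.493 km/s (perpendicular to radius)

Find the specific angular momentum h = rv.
r = 6.154 Tm = 6.154 × 10^12 m
v = 3.493 km/s = 3493 m/s
h = rv = 6.154 × 10^12 × 3493 = 2.14959 × 10^16 m²/s ≈ 2.15 × 10^16 m²/s

Final answer: h = 2.15 × 10^16 m²/s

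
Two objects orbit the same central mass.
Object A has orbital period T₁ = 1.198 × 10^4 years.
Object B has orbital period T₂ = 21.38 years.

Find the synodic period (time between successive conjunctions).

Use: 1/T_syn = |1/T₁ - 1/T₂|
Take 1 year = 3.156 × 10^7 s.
T₁ = 1.198 × 10^4 years = 3.78089 × 10^11 s
T₂ = 21.38 years = 6.74753 × 10^8 s
1/T₁ = 2.64488 × 10^-12 s⁻¹
1/T₂ = 1.48202 × 10^-9 s⁻¹
|1/T₁ − 1/T₂| = 1.47938 × 10^-9 s⁻¹
T_syn = 1 / |1/T₁ − 1/T₂| = 6.75959 × 10^8 s ≈ 21.42 years

Final answer: T_syn = 21.42 years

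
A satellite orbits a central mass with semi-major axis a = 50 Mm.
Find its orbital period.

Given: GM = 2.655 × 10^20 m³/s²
a = 50 Mm = 5 × 10^7 m
GM = 2.655 × 10^20 m³/s²
a³ = 1.25 × 10^23 m³
T = 2π √(a³/GM) = 2π √((1.25 × 10^23) / (2.655 × 10^20)) = 2π × 21.6982 s
T = 136.334 s ≈ 2.272 minutes

Final answer: 2.272 minutes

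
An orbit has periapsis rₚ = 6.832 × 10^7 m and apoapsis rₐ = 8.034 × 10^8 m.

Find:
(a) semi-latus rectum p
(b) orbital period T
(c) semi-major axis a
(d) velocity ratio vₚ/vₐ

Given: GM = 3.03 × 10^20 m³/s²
rₚ = 6.832 × 10^7 m
rₐ = 8.034 × 10^8 m
GM = 3.03 × 10^20 m³/s²
a = (rₚ + rₐ)/2 = 4.3586 × 10^8 m
e = (rₐ − rₚ)/(rₐ + rₚ) = (7.3508 × 10^8) / (8.7172 × 10^8) = 0.843252
(a) 1 − e² = 0.288925;  p = a(1 − e²) = 4.3586 × 10^8 × 0.288925 = 1.25931 × 10^8 m ≈ 1.259 × 10^8 m
(b) a³ = 8.2802 × 10^25 m³;  T = 2π √(a³/GM) = 2π × 522.756 s = 3284.57 s ≈ 54.74 minutes
(c) a = 4.3586 × 10^8 m ≈ 4.359 × 10^8 m
(d) vₚ/vₐ = rₐ/rₚ (angular momentum) = (8.034 × 10^8) / (6.832 × 10^7) = 11.7594 ≈ 11.76

Final answer:
(a) semi-latus rectum p = 1.259 × 10^8 m
(b) orbital period T = 54.74 minutes
(c) semi-major axis a = 4.359 × 10^8 m
(d) velocity ratio vₚ/vₐ = 11.76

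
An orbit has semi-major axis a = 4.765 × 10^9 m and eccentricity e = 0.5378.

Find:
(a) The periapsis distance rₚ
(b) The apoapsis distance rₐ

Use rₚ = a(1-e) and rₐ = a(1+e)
a = 4.765 × 10^9 m
e = 0.5378:  1 − e = 0.4622,  1 + e = 1.5378
(a) rₚ = a(1 − e) = 4.765 × 10^9 m × 0.4622 = 2.20238 × 10^9 m ≈ 2.202 × 10^9 m
(b) rₐ = a(1 + e) = 4.765 × 10^9 m × 1.5378 = 7.32762 × 10^9 m ≈ 7.328 × 10^9 m

Final answer:
(a) rₚ = 2.202 × 10^9 m
(b) rₐ = 7.328 × 10^9 m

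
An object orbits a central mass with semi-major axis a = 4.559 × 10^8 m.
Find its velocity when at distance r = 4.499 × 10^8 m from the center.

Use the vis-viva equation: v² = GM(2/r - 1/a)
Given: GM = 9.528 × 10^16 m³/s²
a = 4.559 × 10^8 m
r = 4.499 × 10^8 m
GM = 9.528 × 10^16 m³/s²
2/r − 1/a = 4.44543 × 10^-9 − 2.19346 × 10^-9 = 2.25197 × 10^-9 m⁻¹
v² = GM (2/r − 1/a) = 2.14568 × 10^8 m²/s²
v = 14648.1 m/s ≈ 14.65 km/s

Final answer: 14.65 km/s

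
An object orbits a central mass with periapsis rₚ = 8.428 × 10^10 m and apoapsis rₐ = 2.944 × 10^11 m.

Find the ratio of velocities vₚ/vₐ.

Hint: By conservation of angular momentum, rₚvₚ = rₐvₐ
rₚ = 8.428 × 10^10 m
rₐ = 2.944 × 10^11 m
rₚvₚ = rₐvₐ  ⇒  vₚ/vₐ = rₐ/rₚ
vₚ/vₐ = (2.944 × 10^11) / (8.428 × 10^10) = 3.49312

Final answer: vₚ/vₐ = 3.493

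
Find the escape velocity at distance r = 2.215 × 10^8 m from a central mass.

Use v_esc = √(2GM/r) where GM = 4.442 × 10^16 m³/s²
r = 2.215 × 10^8 m
GM = 4.442 × 10^16 m³/s²
2GM/r = 2 × (4.442 × 10^16) / (2.215 × 10^8) = 4.01084 × 10^8 m²/s²
v_esc = √(2GM/r) = 20027.1 m/s ≈ 20.03 km/s

Final answer: 20.03 km/s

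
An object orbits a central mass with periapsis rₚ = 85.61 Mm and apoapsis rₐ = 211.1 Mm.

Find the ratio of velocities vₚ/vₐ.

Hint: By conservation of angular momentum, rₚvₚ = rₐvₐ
rₚ = 85.61 Mm = 8.561 × 10^7 m
rₐ = 211.1 Mm = 2.111 × 10^8 m
rₚvₚ = rₐvₐ  ⇒  vₚ/vₐ = rₐ/rₚ
vₚ/vₐ = (2.111 × 10^8) / (8.561 × 10^7) = 2.46583

Final answer: vₚ/vₐ = 2.466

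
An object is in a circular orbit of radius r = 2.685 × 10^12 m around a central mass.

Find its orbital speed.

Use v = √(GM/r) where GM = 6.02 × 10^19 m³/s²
r = 2.685 × 10^12 m
GM = 6.02 × 10^19 m³/s²
GM/r = (6.02 × 10^19) / (2.685 × 10^12) = 2.24209 × 10^7 m²/s²
v = √(GM/r) = 4735.07 m/s ≈ 4.735 km/s

Final answer: 4.735 km/s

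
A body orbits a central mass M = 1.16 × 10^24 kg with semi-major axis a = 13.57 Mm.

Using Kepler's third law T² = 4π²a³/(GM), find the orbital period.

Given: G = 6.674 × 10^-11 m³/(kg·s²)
M = 1.16 × 10^24 kg
GM = G × M = 6.674 × 10^-11 × 1.16 × 10^24 = 7.74184 × 10^13 m³/s²
a = 13.57 Mm = 1.357 × 10^7 m
a³ = 2.49885 × 10^21 m³
T = 2π √(a³/GM) = 2π √((2.49885 × 10^21) / (7.74184 × 10^13)) = 2π × 5681.3 s
T = 35696.7 s ≈ 9.916 hours

Final answer: 9.916 hours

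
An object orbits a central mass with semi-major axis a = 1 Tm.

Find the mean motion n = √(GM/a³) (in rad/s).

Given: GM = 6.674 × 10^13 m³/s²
a = 1 Tm = 1 × 10^12 m
GM = 6.674 × 10^13 m³/s²
a³ = 1 × 10^36 m³
GM/a³ = (6.674 × 10^13) / (1 × 10^36) = 6.674 × 10^-23 s⁻²
n = √(GM/a³) = 8.16946 × 10^-12 rad/s ≈ 8.169 × 10^-12 rad/s

Final answer: n = 8.169 × 10^-12 rad/s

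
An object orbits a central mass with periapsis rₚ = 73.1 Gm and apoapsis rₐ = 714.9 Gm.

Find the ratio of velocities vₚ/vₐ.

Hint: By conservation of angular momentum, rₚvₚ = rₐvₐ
rₚ = 73.1 Gm = 7.31 × 10^10 m
rₐ = 714.9 Gm = 7.149 × 10^11 m
rₚvₚ = rₐvₐ  ⇒  vₚ/vₐ = rₐ/rₚ
vₚ/vₐ = (7.149 × 10^11) / (7.31 × 10^10) = 9.77975

Final answer: vₚ/vₐ = 9.78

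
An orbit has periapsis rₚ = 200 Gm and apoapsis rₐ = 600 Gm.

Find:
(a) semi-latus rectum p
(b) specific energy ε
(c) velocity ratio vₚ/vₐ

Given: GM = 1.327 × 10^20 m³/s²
rₚ = 200 Gm = 2 × 10^11 m
rₐ = 600 Gm = 6 × 10^11 m
GM = 1.327 × 10^20 m³/s²
a = (rₚ + rₐ)/2 = 4 × 10^11 m
e = (rₐ − rₚ)/(rₐ + rₚ) = (4 × 10^11) / (8 × 10^11) = 0.5
(a) 1 − e² = 0.75;  p = a(1 − e²) = 4 × 10^11 × 0.75 = 3 × 10^11 m ≈ 300 Gm
(b) 2a = 8 × 10^11 m;  ε = −GM/(2a) = -1.65875 × 10^8 J/kg ≈ -165.9 MJ/kg
(c) vₚ/vₐ = rₐ/rₚ (angular momentum) = (6 × 10^11) / (2 × 10^11) = 3 ≈ 3

Final answer:
(a) semi-latus rectum p = 300 Gm
(b) specific energy ε = -165.9 MJ/kg
(c) velocity ratio vₚ/vₐ = 3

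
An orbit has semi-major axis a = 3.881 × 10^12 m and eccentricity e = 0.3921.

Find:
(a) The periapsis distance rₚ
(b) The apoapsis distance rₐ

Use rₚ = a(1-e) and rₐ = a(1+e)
a = 3.881 × 10^12 m
e = 0.3921:  1 − e = 0.6079,  1 + e = 1.3921
(a) rₚ = a(1 − e) = 3.881 × 10^12 m × 0.6079 = 2.35926 × 10^12 m ≈ 2.359 × 10^12 m
(b) rₐ = a(1 + e) = 3.881 × 10^12 m × 1.3921 = 5.40274 × 10^12 m ≈ 5.403 × 10^12 m

Final answer:
(a) rₚ = 2.359 × 10^12 m
(b) rₐ = 5.403 × 10^12 m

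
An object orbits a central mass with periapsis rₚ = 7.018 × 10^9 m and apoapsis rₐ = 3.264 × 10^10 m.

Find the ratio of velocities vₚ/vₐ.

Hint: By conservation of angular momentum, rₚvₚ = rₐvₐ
rₚ = 7.018 × 10^9 m
rₐ = 3.264 × 10^10 m
rₚvₚ = rₐvₐ  ⇒  vₚ/vₐ = rₐ/rₚ
vₚ/vₐ = (3.264 × 10^10) / (7.018 × 10^9) = 4.6509

Final answer: vₚ/vₐ = 4.651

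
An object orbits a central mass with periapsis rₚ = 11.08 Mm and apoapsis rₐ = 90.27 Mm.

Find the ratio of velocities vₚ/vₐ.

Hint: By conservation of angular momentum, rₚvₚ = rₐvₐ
rₚ = 11.08 Mm = 1.108 × 10^7 m
rₐ = 90.27 Mm = 9.027 × 10^7 m
rₚvₚ = rₐvₐ  ⇒  vₚ/vₐ = rₐ/rₚ
vₚ/vₐ = (9.027 × 10^7) / (1.108 × 10^7) = 8.14711

Final answer: vₚ/vₐ = 8.147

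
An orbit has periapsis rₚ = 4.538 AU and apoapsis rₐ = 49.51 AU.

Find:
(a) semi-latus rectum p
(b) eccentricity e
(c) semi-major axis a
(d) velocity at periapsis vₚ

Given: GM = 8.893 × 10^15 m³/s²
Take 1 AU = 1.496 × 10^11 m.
rₚ = 4.538 AU = 6.78885 × 10^11 m
rₐ = 49.51 AU = 7.4067 × 10^12 m
GM = 8.893 × 10^15 m³/s²
a = (rₚ + rₐ)/2 = 4.04279 × 10^12 m
e = (rₐ − rₚ)/(rₐ + rₚ) = (6.72781 × 10^12) / (8.08558 × 10^12) = 0.832075
(a) 1 − e² = 0.307651;  p = a(1 − e²) = 4.04279 × 10^12 × 0.307651 = 1.24377 × 10^12 m ≈ 8.314 AU
(b) e = 0.832075 ≈ 0.8321
(c) a = 4.04279 × 10^12 m ≈ 27.02 AU
(d) vₚ² = GM (2/rₚ − 1/a) = 8.893 × 10^15 × (2.94601 × 10^-12 − 2.47354 × 10^-13) = 23999.1 m²/s²;  vₚ = 154.917 m/s ≈ 154.9 m/s

Final answer:
(a) semi-latus rectum p = 8.314 AU
(b) eccentricity e = 0.8321
(c) semi-major axis a = 27.02 AU
(d) velocity at periapsis vₚ = 154.9 m/s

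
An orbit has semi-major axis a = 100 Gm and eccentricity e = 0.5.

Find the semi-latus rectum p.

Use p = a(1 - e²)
a = 100 Gm = 1 × 10^11 m
e = 0.5,  e² = 0.25,  1 − e² = 0.75
p = a(1 − e²) = 1 × 10^11 m × 0.75 = 7.5 × 10^10 m ≈ 75 Gm

Final answer: p = 75 Gm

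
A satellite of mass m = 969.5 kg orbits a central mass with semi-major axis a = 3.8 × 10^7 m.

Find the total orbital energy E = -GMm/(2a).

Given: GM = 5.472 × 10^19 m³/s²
a = 3.8 × 10^7 m
GM = 5.472 × 10^19 m³/s²
2a = 7.6 × 10^7 m
GMm = 5.472 × 10^19 × 969.5 = 5.3051 × 10^22 m³·kg/s²
E = −GMm/(2a) = -6.9804 × 10^14 J ≈ -698 TJ

Final answer: -698 TJ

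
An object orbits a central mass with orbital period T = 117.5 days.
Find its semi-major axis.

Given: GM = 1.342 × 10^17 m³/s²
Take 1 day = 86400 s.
T = 117.5 days = 1.0152 × 10^7 s
GM = 1.342 × 10^17 m³/s²
Kepler's third law: a³ = GM T² / (4π²)
T² = 1.03063 × 10^14 s²
a³ = (1.342 × 10^17) × (1.03063 × 10^14) / (4π²) = 3.50345 × 10^29 m³
a = (a³)^(1/3) = 7.04961 × 10^9 m ≈ 7.05 Gm

Final answer: 7.05 Gm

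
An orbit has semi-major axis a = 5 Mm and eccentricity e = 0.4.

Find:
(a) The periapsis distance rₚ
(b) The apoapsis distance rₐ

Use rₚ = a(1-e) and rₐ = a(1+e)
a = 5 Mm = 5 × 10^6 m
e = 0.4:  1 − e = 0.6,  1 + e = 1.4
(a) rₚ = a(1 − e) = 5 × 10^6 m × 0.6 = 3 × 10^6 m ≈ 3 Mm
(b) rₐ = a(1 + e) = 5 × 10^6 m × 1.4 = 7 × 10^6 m ≈ 7 Mm

Final answer:
(a) rₚ = 3 Mm
(b) rₐ = 7 Mm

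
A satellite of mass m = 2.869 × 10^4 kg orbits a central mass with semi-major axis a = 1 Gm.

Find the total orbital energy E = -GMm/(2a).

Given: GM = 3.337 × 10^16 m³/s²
a = 1 Gm = 1 × 10^9 m
GM = 3.337 × 10^16 m³/s²
2a = 2 × 10^9 m
GMm = 3.337 × 10^16 × 28690 = 9.57385 × 10^20 m³·kg/s²
E = −GMm/(2a) = -4.78693 × 10^11 J ≈ -478.7 GJ

Final answer: -478.7 GJ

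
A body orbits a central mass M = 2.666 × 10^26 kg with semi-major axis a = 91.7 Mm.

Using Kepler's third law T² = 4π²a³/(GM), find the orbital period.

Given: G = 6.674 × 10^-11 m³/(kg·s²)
M = 2.666 × 10^26 kg
GM = G × M = 6.674 × 10^-11 × 2.666 × 10^26 = 1.77929 × 10^16 m³/s²
a = 91.7 Mm = 9.17 × 10^7 m
a³ = 7.71095 × 10^23 m³
T = 2π √(a³/GM) = 2π √((7.71095 × 10^23) / (1.77929 × 10^16)) = 2π × 6583.11 s
T = 41362.9 s ≈ 11.49 hours

Final answer: 11.49 hours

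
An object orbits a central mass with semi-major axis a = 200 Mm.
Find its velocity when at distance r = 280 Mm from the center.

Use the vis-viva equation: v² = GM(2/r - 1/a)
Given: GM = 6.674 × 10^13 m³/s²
a = 200 Mm = 2 × 10^8 m
r = 280 Mm = 2.8 × 10^8 m
GM = 6.674 × 10^13 m³/s²
2/r − 1/a = 7.14286 × 10^-9 − 5 × 10^-9 = 2.14286 × 10^-9 m⁻¹
v² = GM (2/r − 1/a) = 143014 m²/s²
v = 378.172 m/s ≈ 378.2 m/s

Final answer: 378.2 m/s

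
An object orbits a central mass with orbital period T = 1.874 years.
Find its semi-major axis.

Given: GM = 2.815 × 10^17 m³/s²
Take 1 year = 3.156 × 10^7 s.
T = 1.874 years = 5.91434 × 10^7 s
GM = 2.815 × 10^17 m³/s²
Kepler's third law: a³ = GM T² / (4π²)
T² = 3.49795 × 10^15 s²
a³ = (2.815 × 10^17) × (3.49795 × 10^15) / (4π²) = 2.4942 × 10^31 m³
a = (a³)^(1/3) = 2.92176 × 10^10 m ≈ 2.922 × 10^10 m

Final answer: 2.922 × 10^10 m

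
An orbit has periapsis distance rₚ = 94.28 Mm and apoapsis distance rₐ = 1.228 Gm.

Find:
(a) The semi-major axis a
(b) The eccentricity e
rₚ = 94.28 Mm = 9.428 × 10^7 m
rₐ = 1.228 Gm = 1.228 × 10^9 m
(a) a = (rₚ + rₐ)/2 = 6.6114 × 10^8 m ≈ 661.1 Mm
(b) e = (rₐ − rₚ)/(rₐ + rₚ) = (1.13372 × 10^9) / (1.32228 × 10^9) = 0.857398

Final answer:
(a) a = 661.1 Mm
(b) e = 0.8574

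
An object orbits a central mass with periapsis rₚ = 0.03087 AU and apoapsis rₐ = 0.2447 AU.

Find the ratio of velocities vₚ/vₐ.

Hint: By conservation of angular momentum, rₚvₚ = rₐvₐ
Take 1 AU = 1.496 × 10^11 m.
rₚ = 0.03087 AU = 4.61815 × 10^9 m
rₐ = 0.2447 AU = 3.66071 × 10^10 m
rₚvₚ = rₐvₐ  ⇒  vₚ/vₐ = rₐ/rₚ
vₚ/vₐ = (3.66071 × 10^10) / (4.61815 × 10^9) = 7.92679

Final answer: vₚ/vₐ = 7.927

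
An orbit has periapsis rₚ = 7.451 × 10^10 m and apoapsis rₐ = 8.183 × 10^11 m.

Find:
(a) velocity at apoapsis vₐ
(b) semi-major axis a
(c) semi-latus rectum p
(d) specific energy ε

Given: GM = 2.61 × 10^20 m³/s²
rₚ = 7.451 × 10^10 m
rₐ = 8.183 × 10^11 m
GM = 2.61 × 10^20 m³/s²
a = (rₚ + rₐ)/2 = 4.46405 × 10^11 m
e = (rₐ − rₚ)/(rₐ + rₚ) = (7.4379 × 10^11) / (8.9281 × 10^11) = 0.833089
(a) vₐ² = GM (2/rₐ − 1/a) = 2.61 × 10^20 × (2.44409 × 10^-12 − 2.24012 × 10^-12) = 5.3237 × 10^7 m²/s²;  vₐ = 7296.37 m/s ≈ 7.296 km/s
(b) a = 4.46405 × 10^11 m ≈ 4.464 × 10^11 m
(c) 1 − e² = 0.305963;  p = a(1 − e²) = 4.46405 × 10^11 × 0.305963 = 1.36583 × 10^11 m ≈ 1.366 × 10^11 m
(d) 2a = 8.9281 × 10^11 m;  ε = −GM/(2a) = -2.92335 × 10^8 J/kg ≈ -292.3 MJ/kg

Final answer:
(a) velocity at apoapsis vₐ = 7.296 km/s
(b) semi-major axis a = 4.464 × 10^11 m
(c) semi-latus rectum p = 1.366 × 10^11 m
(d) specific energy ε = -292.3 MJ/kg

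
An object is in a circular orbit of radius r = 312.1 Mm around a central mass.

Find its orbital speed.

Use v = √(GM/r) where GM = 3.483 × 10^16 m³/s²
r = 312.1 Mm = 3.121 × 10^8 m
GM = 3.483 × 10^16 m³/s²
GM/r = (3.483 × 10^16) / (3.121 × 10^8) = 1.11599 × 10^8 m²/s²
v = √(GM/r) = 10564 m/s ≈ 10.56 km/s

Final answer: 10.56 km/s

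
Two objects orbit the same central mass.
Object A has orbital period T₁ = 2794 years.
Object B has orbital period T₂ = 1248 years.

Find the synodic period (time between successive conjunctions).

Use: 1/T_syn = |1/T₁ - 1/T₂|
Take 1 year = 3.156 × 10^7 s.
T₁ = 2794 years = 8.81786 × 10^10 s
T₂ = 1248 years = 3.93869 × 10^10 s
1/T₁ = 1.13406 × 10^-11 s⁻¹
1/T₂ = 2.53892 × 10^-11 s⁻¹
|1/T₁ − 1/T₂| = 1.40486 × 10^-11 s⁻¹
T_syn = 1 / |1/T₁ − 1/T₂| = 7.11817 × 10^10 s ≈ 2255 years

Final answer: T_syn = 2255 years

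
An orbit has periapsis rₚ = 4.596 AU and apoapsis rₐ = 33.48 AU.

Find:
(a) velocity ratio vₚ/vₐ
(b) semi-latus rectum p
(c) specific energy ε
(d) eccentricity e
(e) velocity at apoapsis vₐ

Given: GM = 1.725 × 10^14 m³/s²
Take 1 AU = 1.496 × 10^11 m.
rₚ = 4.596 AU = 6.87562 × 10^11 m
rₐ = 33.48 AU = 5.00861 × 10^12 m
GM = 1.725 × 10^14 m³/s²
a = (rₚ + rₐ)/2 = 2.84808 × 10^12 m
e = (rₐ − rₚ)/(rₐ + rₚ) = (4.32105 × 10^12) / (5.69617 × 10^12) = 0.758588
(a) vₚ/vₐ = rₐ/rₚ (angular momentum) = (5.00861 × 10^12) / (6.87562 × 10^11) = 7.2846 ≈ 7.285
(b) 1 − e² = 0.424544;  p = a(1 − e²) = 2.84808 × 10^12 × 0.424544 = 1.20914 × 10^12 m ≈ 8.082 AU
(c) 2a = 5.69617 × 10^12 m;  ε = −GM/(2a) = -30.2835 J/kg ≈ -30.28 J/kg
(d) e = 0.758588 ≈ 0.7586
(e) vₐ² = GM (2/rₐ − 1/a) = 1.725 × 10^14 × (3.99313 × 10^-13 − 3.51113 × 10^-13) = 8.3144 m²/s²;  vₐ = 2.88347 m/s ≈ 2.883 m/s

Final answer:
(a) velocity ratio vₚ/vₐ = 7.285
(b) semi-latus rectum p = 8.082 AU
(c) specific energy ε = -30.28 J/kg
(d) eccentricity e = 0.7586
(e) velocity at apoapsis vₐ = 2.883 m/s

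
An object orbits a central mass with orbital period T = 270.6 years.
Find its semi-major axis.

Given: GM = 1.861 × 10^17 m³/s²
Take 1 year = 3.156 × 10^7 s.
T = 270.6 years = 8.54014 × 10^9 s
GM = 1.861 × 10^17 m³/s²
Kepler's third law: a³ = GM T² / (4π²)
T² = 7.29339 × 10^19 s²
a³ = (1.861 × 10^17) × (7.29339 × 10^19) / (4π²) = 3.43808 × 10^35 m³
a = (a³)^(1/3) = 7.00549 × 10^11 m ≈ 700.5 Gm

Final answer: 700.5 Gm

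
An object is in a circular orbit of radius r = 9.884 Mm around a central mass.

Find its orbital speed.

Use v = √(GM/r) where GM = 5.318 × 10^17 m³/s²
r = 9.884 Mm = 9.884 × 10^6 m
GM = 5.318 × 10^17 m³/s²
GM/r = (5.318 × 10^17) / (9.884 × 10^6) = 5.38041 × 10^10 m²/s²
v = √(GM/r) = 231957 m/s ≈ 232 km/s

Final answer: 232 km/s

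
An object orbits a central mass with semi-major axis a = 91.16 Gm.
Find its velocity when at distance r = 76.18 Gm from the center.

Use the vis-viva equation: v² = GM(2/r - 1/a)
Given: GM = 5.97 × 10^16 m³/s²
a = 91.16 Gm = 9.116 × 10^10 m
r = 76.18 Gm = 7.618 × 10^10 m
GM = 5.97 × 10^16 m³/s²
2/r − 1/a = 2.62536 × 10^-11 − 1.09697 × 10^-11 = 1.52839 × 10^-11 m⁻¹
v² = GM (2/r − 1/a) = 912448 m²/s²
v = 955.221 m/s ≈ 955.2 m/s

Final answer: 955.2 m/s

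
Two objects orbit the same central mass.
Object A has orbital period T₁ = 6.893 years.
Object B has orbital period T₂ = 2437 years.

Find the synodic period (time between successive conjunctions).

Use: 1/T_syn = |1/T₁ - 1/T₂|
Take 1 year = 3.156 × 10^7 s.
T₁ = 6.893 years = 2.17543 × 10^8 s
T₂ = 2437 years = 7.69117 × 10^10 s
1/T₁ = 4.59679 × 10^-9 s⁻¹
1/T₂ = 1.30019 × 10^-11 s⁻¹
|1/T₁ − 1/T₂| = 4.58379 × 10^-9 s⁻¹
T_syn = 1 / |1/T₁ − 1/T₂| = 2.1816 × 10^8 s ≈ 6.913 years

Final answer: T_syn = 6.913 years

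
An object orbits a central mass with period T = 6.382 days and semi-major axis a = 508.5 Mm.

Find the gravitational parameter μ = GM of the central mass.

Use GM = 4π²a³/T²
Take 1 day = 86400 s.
T = 6.382 days = 551405 s
a = 508.5 Mm = 5.085 × 10^8 m
a³ = 1.31484 × 10^26 m³
T² = 3.04047 × 10^11 s²
GM = 4π² × (1.31484 × 10^26) / (3.04047 × 10^11) = 1.70723 × 10^16 m³/s²
GM ≈ 1.707 × 10^16 m³/s²

Final answer: GM = 1.707 × 10^16 m³/s²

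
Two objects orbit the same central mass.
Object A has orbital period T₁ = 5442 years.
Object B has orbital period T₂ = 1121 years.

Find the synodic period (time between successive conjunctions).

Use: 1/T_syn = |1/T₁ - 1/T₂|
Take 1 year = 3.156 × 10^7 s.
T₁ = 5442 years = 1.7175 × 10^11 s
T₂ = 1121 years = 3.53788 × 10^10 s
1/T₁ = 5.82243 × 10^-12 s⁻¹
1/T₂ = 2.82655 × 10^-11 s⁻¹
|1/T₁ − 1/T₂| = 2.24431 × 10^-11 s⁻¹
T_syn = 1 / |1/T₁ − 1/T₂| = 4.45571 × 10^10 s ≈ 1412 years

Final answer: T_syn = 1412 years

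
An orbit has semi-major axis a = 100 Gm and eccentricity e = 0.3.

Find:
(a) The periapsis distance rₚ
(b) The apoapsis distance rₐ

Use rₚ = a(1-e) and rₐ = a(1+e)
a = 100 Gm = 1 × 10^11 m
e = 0.3:  1 − e = 0.7,  1 + e = 1.3
(a) rₚ = a(1 − e) = 1 × 10^11 m × 0.7 = 7 × 10^10 m ≈ 70 Gm
(b) rₐ = a(1 + e) = 1 × 10^11 m × 1.3 = 1.3 × 10^11 m ≈ 130 Gm

Final answer:
(a) rₚ = 70 Gm
(b) rₐ = 130 Gm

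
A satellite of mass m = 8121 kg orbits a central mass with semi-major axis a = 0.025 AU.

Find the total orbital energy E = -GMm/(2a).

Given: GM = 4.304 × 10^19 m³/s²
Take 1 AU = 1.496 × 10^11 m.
a = 0.025 AU = 3.74 × 10^9 m
GM = 4.304 × 10^19 m³/s²
2a = 7.48 × 10^9 m
GMm = 4.304 × 10^19 × 8121 = 3.49528 × 10^23 m³·kg/s²
E = −GMm/(2a) = -4.67283 × 10^13 J ≈ -46.73 TJ

Final answer: -46.73 TJ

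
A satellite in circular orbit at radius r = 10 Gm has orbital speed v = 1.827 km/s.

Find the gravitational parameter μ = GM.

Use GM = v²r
r = 10 Gm = 1 × 10^10 m
v = 1.827 km/s = 1827 m/s
v² = 3.33793 × 10^6 m²/s²
GM = v²r = 3.33793 × 10^6 × 1 × 10^10 = 3.33793 × 10^16 m³/s²
GM ≈ 3.338 × 10^16 m³/s²

Final answer: GM = 3.338 × 10^16 m³/s²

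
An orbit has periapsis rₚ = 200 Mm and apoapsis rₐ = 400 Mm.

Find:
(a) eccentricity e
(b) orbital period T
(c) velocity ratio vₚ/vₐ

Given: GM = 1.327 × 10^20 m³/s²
rₚ = 200 Mm = 2 × 10^8 m
rₐ = 400 Mm = 4 × 10^8 m
GM = 1.327 × 10^20 m³/s²
a = (rₚ + rₐ)/2 = 3 × 10^8 m
e = (rₐ − rₚ)/(rₐ + rₚ) = (2 × 10^8) / (6 × 10^8) = 0.333333
(a) e = 0.333333 ≈ 0.3333
(b) a³ = 2.7 × 10^25 m³;  T = 2π √(a³/GM) = 2π × 451.073 s = 2834.17 s ≈ 47.24 minutes
(c) vₚ/vₐ = rₐ/rₚ (angular momentum) = (4 × 10^8) / (2 × 10^8) = 2 ≈ 2

Final answer:
(a) eccentricity e = 0.3333
(b) orbital period T = 47.24 minutes
(c) velocity ratio vₚ/vₐ = 2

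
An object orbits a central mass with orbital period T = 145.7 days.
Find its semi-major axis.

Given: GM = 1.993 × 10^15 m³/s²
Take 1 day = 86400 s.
T = 145.7 days = 1.25885 × 10^7 s
GM = 1.993 × 10^15 m³/s²
Kepler's third law: a³ = GM T² / (4π²)
T² = 1.5847 × 10^14 s²
a³ = (1.993 × 10^15) × (1.5847 × 10^14) / (4π²) = 8.00008 × 10^27 m³
a = (a³)^(1/3) = 2.00001 × 10^9 m ≈ 2 Gm

Final answer: 2 Gm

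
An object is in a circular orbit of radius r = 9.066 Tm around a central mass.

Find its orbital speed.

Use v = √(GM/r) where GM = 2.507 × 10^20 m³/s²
r = 9.066 Tm = 9.066 × 10^12 m
GM = 2.507 × 10^20 m³/s²
GM/r = (2.507 × 10^20) / (9.066 × 10^12) = 2.76528 × 10^7 m²/s²
v = √(GM/r) = 5258.59 m/s ≈ 5.259 km/s

Final answer: 5.259 km/s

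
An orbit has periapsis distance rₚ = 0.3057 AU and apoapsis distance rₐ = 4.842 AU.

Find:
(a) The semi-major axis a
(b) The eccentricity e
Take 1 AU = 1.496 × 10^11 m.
rₚ = 0.3057 AU = 4.57327 × 10^10 m
rₐ = 4.842 AU = 7.24363 × 10^11 m
(a) a = (rₚ + rₐ)/2 = 3.85048 × 10^11 m ≈ 2.574 AU
(b) e = (rₐ − rₚ)/(rₐ + rₚ) = (6.7863 × 10^11) / (7.70096 × 10^11) = 0.881229

Final answer:
(a) a = 2.574 AU
(b) e = 0.8812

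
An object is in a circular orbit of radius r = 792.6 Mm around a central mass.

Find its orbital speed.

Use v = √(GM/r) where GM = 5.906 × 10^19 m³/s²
r = 792.6 Mm = 7.926 × 10^8 m
GM = 5.906 × 10^19 m³/s²
GM/r = (5.906 × 10^19) / (7.926 × 10^8) = 7.45143 × 10^10 m²/s²
v = √(GM/r) = 272973 m/s ≈ 273 km/s

Final answer: 273 km/s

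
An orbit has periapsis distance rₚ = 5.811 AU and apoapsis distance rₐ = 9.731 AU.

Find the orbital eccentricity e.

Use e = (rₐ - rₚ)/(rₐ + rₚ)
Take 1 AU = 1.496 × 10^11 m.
rₚ = 5.811 AU = 8.69326 × 10^11 m
rₐ = 9.731 AU = 1.45576 × 10^12 m
rₐ − rₚ = 5.86432 × 10^11 m
rₐ + rₚ = 2.32508 × 10^12 m
e = (rₐ − rₚ)/(rₐ + rₚ) = 0.25222

Final answer: e = 0.2522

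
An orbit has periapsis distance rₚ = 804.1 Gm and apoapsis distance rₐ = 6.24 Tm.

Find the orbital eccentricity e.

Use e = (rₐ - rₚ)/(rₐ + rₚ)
rₚ = 804.1 Gm = 8.041 × 10^11 m
rₐ = 6.24 Tm = 6.24 × 10^12 m
rₐ − rₚ = 5.4359 × 10^12 m
rₐ + rₚ = 7.0441 × 10^12 m
e = (rₐ − rₚ)/(rₐ + rₚ) = 0.771695

Final answer: e = 0.7717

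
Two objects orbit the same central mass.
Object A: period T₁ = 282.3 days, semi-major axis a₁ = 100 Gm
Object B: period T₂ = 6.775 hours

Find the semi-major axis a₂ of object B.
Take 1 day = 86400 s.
T₁ = 282.3 days = 2.43907 × 10^7 s
T₂ = 6.775 hours = 24390 s
a₁ = 100 Gm = 1 × 10^11 m
Kepler's third law: (T₂/T₁)² = (a₂/a₁)³  ⇒  a₂ = a₁ (T₂/T₁)^(2/3)
T₂/T₁ = 0.00099997
(T₂/T₁)^(2/3) = 0.0099998
a₂ = 1 × 10^11 m × 0.0099998 = 9.9998 × 10^8 m ≈ 1000 Mm

Final answer: a₂ = 1000 Mm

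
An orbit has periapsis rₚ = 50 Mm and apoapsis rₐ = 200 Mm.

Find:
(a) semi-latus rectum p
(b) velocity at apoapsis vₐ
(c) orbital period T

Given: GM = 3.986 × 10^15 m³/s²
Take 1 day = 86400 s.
rₚ = 50 Mm = 5 × 10^7 m
rₐ = 200 Mm = 2 × 10^8 m
GM = 3.986 × 10^15 m³/s²
a = (rₚ + rₐ)/2 = 1.25 × 10^8 m
e = (rₐ − rₚ)/(rₐ + rₚ) = (1.5 × 10^8) / (2.5 × 10^8) = 0.6
(a) 1 − e² = 0.64;  p = a(1 − e²) = 1.25 × 10^8 × 0.64 = 8 × 10^7 m ≈ 80 Mm
(b) vₐ² = GM (2/rₐ − 1/a) = 3.986 × 10^15 × (1 × 10^-8 − 8 × 10^-9) = 7.972 × 10^6 m²/s²;  vₐ = 2823.47 m/s ≈ 2.823 km/s
(c) a³ = 1.95313 × 10^24 m³;  T = 2π √(a³/GM) = 2π × 22135.9 s = 139084 s ≈ 1.61 days

Final answer:
(a) semi-latus rectum p = 80 Mm
(b) velocity at apoapsis vₐ = 2.823 km/s
(c) orbital period T = 1.61 days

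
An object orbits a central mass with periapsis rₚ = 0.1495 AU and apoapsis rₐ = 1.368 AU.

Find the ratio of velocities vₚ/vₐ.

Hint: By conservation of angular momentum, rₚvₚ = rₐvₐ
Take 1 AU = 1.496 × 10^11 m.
rₚ = 0.1495 AU = 2.23652 × 10^10 m
rₐ = 1.368 AU = 2.04653 × 10^11 m
rₚvₚ = rₐvₐ  ⇒  vₚ/vₐ = rₐ/rₚ
vₚ/vₐ = (2.04653 × 10^11) / (2.23652 × 10^10) = 9.1505

Final answer: vₚ/vₐ = 9.151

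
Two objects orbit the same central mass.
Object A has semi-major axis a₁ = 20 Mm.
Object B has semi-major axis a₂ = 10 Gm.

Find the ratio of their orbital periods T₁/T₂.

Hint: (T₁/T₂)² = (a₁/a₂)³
a₁ = 20 Mm = 2 × 10^7 m
a₂ = 10 Gm = 1 × 10^10 m
a₁/a₂ = 0.002
T₁/T₂ = (a₁/a₂)^(3/2) = (0.002)^1.5 = 8.94427 × 10^-5

Final answer: T₁/T₂ = 8.944 × 10^-5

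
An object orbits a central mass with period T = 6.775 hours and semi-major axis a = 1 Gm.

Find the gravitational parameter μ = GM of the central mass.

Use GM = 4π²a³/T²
T = 6.775 hours = 24390 s
a = 1 Gm = 1 × 10^9 m
a³ = 1 × 10^27 m³
T² = 5.94872 × 10^8 s²
GM = 4π² × (1 × 10^27) / (5.94872 × 10^8) = 6.63645 × 10^19 m³/s²
GM ≈ 6.636 × 10^19 m³/s²

Final answer: GM = 6.636 × 10^19 m³/s²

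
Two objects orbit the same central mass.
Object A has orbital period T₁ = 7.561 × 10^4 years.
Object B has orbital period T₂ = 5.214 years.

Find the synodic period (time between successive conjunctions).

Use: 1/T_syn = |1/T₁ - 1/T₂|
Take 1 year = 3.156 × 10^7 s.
T₁ = 7.561 × 10^4 years = 2.38625 × 10^12 s
T₂ = 5.214 years = 1.64554 × 10^8 s
1/T₁ = 4.19067 × 10^-13 s⁻¹
1/T₂ = 6.07704 × 10^-9 s⁻¹
|1/T₁ − 1/T₂| = 6.07662 × 10^-9 s⁻¹
T_syn = 1 / |1/T₁ − 1/T₂| = 1.64565 × 10^8 s ≈ 5.214 years

Final answer: T_syn = 5.214 years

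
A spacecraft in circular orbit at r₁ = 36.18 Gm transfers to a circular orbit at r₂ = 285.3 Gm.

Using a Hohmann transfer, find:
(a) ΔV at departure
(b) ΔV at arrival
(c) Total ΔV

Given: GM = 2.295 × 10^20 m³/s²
r₁ = 36.18 Gm = 3.618 × 10^10 m
r₂ = 285.3 Gm = 2.853 × 10^11 m
GM = 2.295 × 10^20 m³/s²
Transfer ellipse: a_t = (r₁ + r₂)/2 = 1.6074 × 10^11 m
Circular speed at r₁: v₁ = √(GM/r₁) = 79644.7 m/s
Transfer speed at r₁ (periapsis): v₁ₜ = √(GM(2/r₁ − 1/a_t)) = 106107 m/s
(a) ΔV₁ = v₁ₜ − v₁ = 26462.7 m/s ≈ 26.46 km/s
Circular speed at r₂: v₂ = √(GM/r₂) = 28362.2 m/s
Transfer speed at r₂ (apoapsis): v₂ₜ = √(GM(2/r₂ − 1/a_t)) = 13455.9 m/s
(b) ΔV₂ = v₂ − v₂ₜ = 14906.3 m/s ≈ 14.91 km/s
(c) ΔV_total = ΔV₁ + ΔV₂ = 41369.1 m/s ≈ 41.37 km/s

Final answer:
(a) ΔV₁ = 26.46 km/s
(b) ΔV₂ = 14.91 km/s
(c) ΔV_total = 41.37 km/s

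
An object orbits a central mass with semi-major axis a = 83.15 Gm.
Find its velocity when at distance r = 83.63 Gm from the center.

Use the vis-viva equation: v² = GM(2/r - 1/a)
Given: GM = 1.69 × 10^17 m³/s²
a = 83.15 Gm = 8.315 × 10^10 m
r = 83.63 Gm = 8.363 × 10^10 m
GM = 1.69 × 10^17 m³/s²
2/r − 1/a = 2.39149 × 10^-11 − 1.20265 × 10^-11 = 1.18884 × 10^-11 m⁻¹
v² = GM (2/r − 1/a) = 2.00914 × 10^6 m²/s²
v = 1417.44 m/s ≈ 1.417 km/s

Final answer: 1.417 km/s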